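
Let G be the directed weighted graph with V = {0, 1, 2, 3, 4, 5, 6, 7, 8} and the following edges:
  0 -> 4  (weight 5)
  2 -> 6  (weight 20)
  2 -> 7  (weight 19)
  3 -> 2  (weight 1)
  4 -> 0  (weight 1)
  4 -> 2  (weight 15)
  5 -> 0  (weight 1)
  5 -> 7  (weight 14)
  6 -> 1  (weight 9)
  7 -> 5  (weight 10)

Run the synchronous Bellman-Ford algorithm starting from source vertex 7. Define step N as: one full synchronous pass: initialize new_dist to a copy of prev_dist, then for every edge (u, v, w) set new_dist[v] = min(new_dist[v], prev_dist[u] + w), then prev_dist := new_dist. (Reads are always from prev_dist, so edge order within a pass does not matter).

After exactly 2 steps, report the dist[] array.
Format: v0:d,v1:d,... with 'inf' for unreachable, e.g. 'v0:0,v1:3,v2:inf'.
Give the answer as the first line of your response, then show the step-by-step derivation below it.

v0:11,v1:inf,v2:inf,v3:inf,v4:inf,v5:10,v6:inf,v7:0,v8:inf

step 1: dist = v0:inf,v1:inf,v2:inf,v3:inf,v4:inf,v5:10,v6:inf,v7:0,v8:inf
step 2: dist = v0:11,v1:inf,v2:inf,v3:inf,v4:inf,v5:10,v6:inf,v7:0,v8:inf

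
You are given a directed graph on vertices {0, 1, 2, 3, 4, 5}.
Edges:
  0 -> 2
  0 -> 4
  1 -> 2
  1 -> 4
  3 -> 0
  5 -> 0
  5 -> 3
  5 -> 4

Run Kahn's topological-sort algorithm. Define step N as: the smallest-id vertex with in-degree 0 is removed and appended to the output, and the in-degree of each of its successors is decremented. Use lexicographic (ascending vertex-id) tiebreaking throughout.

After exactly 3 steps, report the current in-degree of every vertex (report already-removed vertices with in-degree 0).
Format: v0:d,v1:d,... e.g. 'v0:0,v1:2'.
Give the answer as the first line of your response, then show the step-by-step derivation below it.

v0:0,v1:0,v2:1,v3:0,v4:1,v5:0

step 1: output 1; order=[1]; indeg=(2,0,1,1,2,0)
step 2: output 5; order=[1,5]; indeg=(1,0,1,0,1,0)
step 3: output 3; order=[1,5,3]; indeg=(0,0,1,0,1,0)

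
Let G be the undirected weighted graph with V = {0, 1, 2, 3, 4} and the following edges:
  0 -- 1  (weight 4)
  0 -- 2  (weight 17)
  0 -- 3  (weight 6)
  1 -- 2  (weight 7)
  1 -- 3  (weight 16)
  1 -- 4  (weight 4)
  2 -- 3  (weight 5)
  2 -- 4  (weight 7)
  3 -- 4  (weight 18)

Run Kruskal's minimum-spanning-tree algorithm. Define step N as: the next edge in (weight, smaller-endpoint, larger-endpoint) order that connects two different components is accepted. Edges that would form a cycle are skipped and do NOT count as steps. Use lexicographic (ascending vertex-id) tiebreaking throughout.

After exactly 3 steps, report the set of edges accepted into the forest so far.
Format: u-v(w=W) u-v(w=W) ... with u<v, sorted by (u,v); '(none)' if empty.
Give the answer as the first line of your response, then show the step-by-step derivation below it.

0-1(w=4) 1-4(w=4) 2-3(w=5)

step 1: add edge 0-1 (w=4); MST = {0-1(w=4)}
step 2: add edge 1-4 (w=4); MST = {0-1(w=4) 1-4(w=4)}
step 3: add edge 2-3 (w=5); MST = {0-1(w=4) 1-4(w=4) 2-3(w=5)}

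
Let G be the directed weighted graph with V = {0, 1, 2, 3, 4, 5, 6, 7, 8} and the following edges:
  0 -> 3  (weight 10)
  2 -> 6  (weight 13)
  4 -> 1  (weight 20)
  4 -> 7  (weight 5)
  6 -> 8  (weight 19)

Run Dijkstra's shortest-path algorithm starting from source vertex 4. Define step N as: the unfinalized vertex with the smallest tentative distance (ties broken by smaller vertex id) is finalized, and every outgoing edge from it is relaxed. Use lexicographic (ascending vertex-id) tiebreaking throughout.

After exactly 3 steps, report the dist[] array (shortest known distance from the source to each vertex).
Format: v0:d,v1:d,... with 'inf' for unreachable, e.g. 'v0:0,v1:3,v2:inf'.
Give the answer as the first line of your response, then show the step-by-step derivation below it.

v0:inf,v1:20,v2:inf,v3:inf,v4:0,v5:inf,v6:inf,v7:5,v8:inf

step 1: dist = v0:inf,v1:20,v2:inf,v3:inf,v4:0,v5:inf,v6:inf,v7:5,v8:inf
step 2: dist = v0:inf,v1:20,v2:inf,v3:inf,v4:0,v5:inf,v6:inf,v7:5,v8:inf
step 3: dist = v0:inf,v1:20,v2:inf,v3:inf,v4:0,v5:inf,v6:inf,v7:5,v8:inf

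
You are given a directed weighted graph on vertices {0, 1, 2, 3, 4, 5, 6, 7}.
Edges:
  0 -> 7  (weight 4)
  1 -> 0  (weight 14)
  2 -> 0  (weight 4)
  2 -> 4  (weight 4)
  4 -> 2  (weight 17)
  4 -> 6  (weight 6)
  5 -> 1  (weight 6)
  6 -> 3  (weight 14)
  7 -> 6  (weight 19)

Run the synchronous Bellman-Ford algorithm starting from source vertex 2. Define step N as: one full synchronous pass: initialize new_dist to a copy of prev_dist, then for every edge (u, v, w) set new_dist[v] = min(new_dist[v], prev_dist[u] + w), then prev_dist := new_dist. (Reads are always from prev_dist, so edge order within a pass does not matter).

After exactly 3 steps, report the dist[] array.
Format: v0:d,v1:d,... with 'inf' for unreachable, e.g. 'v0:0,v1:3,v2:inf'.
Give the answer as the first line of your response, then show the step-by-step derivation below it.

v0:4,v1:inf,v2:0,v3:24,v4:4,v5:inf,v6:10,v7:8

step 1: dist = v0:4,v1:inf,v2:0,v3:inf,v4:4,v5:inf,v6:inf,v7:inf
step 2: dist = v0:4,v1:inf,v2:0,v3:inf,v4:4,v5:inf,v6:10,v7:8
step 3: dist = v0:4,v1:inf,v2:0,v3:24,v4:4,v5:inf,v6:10,v7:8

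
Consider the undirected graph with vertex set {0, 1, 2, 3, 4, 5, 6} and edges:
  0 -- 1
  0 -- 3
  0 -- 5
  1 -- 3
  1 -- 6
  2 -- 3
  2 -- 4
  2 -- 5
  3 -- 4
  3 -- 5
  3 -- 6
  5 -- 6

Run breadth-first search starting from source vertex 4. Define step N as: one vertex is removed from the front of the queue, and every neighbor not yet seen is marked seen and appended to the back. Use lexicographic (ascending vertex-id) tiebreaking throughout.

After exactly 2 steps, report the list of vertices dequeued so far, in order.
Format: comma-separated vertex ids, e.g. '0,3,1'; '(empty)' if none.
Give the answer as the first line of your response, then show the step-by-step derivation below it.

4,2

step 1: dequeue 4; queue=[2,3]; order=4
step 2: dequeue 2; queue=[3,5]; order=4,2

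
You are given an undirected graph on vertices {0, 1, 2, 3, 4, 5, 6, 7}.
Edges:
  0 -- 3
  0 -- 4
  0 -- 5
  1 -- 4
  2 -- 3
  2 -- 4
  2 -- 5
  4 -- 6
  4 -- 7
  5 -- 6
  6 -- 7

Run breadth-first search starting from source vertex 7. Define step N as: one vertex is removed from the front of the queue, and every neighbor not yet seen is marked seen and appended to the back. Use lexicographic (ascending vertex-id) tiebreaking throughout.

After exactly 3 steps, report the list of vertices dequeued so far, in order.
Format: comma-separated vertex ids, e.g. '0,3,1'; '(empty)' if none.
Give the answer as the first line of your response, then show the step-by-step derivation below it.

7,4,6

step 1: dequeue 7; queue=[4,6]; order=7
step 2: dequeue 4; queue=[6,0,1,2]; order=7,4
step 3: dequeue 6; queue=[0,1,2,5]; order=7,4,6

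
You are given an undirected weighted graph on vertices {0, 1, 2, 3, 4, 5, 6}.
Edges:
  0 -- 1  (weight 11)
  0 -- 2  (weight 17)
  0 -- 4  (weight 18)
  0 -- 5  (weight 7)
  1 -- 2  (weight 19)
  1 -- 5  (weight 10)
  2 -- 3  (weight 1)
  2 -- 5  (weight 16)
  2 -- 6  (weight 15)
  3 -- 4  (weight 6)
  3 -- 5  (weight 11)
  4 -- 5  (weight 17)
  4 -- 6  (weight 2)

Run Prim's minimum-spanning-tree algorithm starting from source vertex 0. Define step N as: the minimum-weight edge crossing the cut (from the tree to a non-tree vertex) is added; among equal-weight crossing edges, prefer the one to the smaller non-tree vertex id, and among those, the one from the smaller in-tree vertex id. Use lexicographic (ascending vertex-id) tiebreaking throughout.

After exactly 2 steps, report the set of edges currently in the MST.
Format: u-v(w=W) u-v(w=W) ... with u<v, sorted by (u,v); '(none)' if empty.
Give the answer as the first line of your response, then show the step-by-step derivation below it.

0-5(w=7) 1-5(w=10)

step 1: add edge 0-5 (w=7); MST = {0-5(w=7)}
step 2: add edge 1-5 (w=10); MST = {0-5(w=7) 1-5(w=10)}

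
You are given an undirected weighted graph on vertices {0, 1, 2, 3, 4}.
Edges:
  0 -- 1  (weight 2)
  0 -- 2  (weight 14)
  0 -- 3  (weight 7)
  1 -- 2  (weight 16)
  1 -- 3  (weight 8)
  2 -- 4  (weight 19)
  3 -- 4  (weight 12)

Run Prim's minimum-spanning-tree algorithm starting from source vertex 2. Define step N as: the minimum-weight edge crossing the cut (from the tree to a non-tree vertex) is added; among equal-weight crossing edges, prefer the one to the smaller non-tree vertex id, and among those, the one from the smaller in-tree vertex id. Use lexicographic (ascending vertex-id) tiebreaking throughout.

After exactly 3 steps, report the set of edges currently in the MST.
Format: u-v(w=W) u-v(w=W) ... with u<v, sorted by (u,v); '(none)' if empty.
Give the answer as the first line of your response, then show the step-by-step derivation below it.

0-1(w=2) 0-2(w=14) 0-3(w=7)

step 1: add edge 0-2 (w=14); MST = {0-2(w=14)}
step 2: add edge 0-1 (w=2); MST = {0-1(w=2) 0-2(w=14)}
step 3: add edge 0-3 (w=7); MST = {0-1(w=2) 0-2(w=14) 0-3(w=7)}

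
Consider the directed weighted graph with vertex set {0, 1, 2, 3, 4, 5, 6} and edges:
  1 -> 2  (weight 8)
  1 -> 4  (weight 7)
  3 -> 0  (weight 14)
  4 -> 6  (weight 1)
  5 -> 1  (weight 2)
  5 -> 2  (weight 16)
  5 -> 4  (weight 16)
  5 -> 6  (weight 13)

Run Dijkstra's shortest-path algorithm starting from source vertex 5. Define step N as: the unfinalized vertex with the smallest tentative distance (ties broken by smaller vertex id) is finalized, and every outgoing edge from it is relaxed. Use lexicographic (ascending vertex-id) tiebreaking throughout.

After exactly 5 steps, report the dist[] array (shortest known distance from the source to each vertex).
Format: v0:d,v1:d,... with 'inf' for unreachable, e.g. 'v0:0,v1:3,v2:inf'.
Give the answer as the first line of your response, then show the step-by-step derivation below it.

v0:inf,v1:2,v2:10,v3:inf,v4:9,v5:0,v6:10

step 1: dist = v0:inf,v1:2,v2:16,v3:inf,v4:16,v5:0,v6:13
step 2: dist = v0:inf,v1:2,v2:10,v3:inf,v4:9,v5:0,v6:13
step 3: dist = v0:inf,v1:2,v2:10,v3:inf,v4:9,v5:0,v6:10
step 4: dist = v0:inf,v1:2,v2:10,v3:inf,v4:9,v5:0,v6:10
step 5: dist = v0:inf,v1:2,v2:10,v3:inf,v4:9,v5:0,v6:10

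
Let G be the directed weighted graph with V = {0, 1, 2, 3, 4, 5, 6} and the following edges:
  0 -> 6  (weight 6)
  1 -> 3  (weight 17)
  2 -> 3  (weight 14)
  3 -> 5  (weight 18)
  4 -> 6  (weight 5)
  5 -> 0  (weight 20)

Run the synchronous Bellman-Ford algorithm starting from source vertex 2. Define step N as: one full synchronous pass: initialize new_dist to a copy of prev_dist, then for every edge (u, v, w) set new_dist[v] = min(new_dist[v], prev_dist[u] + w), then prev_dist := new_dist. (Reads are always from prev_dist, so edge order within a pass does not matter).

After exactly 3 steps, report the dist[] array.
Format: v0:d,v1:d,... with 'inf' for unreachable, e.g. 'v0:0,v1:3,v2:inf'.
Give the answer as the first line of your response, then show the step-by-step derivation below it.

v0:52,v1:inf,v2:0,v3:14,v4:inf,v5:32,v6:inf

step 1: dist = v0:inf,v1:inf,v2:0,v3:14,v4:inf,v5:inf,v6:inf
step 2: dist = v0:inf,v1:inf,v2:0,v3:14,v4:inf,v5:32,v6:inf
step 3: dist = v0:52,v1:inf,v2:0,v3:14,v4:inf,v5:32,v6:inf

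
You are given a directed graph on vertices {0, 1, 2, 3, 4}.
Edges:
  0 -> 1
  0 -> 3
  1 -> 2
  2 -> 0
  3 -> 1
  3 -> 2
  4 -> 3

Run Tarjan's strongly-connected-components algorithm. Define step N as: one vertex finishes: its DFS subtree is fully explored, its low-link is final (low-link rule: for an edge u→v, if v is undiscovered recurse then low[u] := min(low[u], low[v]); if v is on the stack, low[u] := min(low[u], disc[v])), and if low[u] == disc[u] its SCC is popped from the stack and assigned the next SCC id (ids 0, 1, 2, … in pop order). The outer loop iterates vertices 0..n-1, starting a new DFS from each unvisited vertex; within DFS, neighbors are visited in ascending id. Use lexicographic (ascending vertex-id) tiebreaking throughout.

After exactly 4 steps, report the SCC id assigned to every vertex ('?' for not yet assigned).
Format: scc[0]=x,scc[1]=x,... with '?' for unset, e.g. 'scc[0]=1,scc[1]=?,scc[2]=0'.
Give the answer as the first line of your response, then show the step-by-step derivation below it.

scc[0]=0,scc[1]=0,scc[2]=0,scc[3]=0,scc[4]=?

step 1: low=(low[0]=0,low[1]=1,low[2]=0,low[3]=?,low[4]=?); scc=(scc[0]=?,scc[1]=?,scc[2]=?,scc[3]=?,scc[4]=?)
step 2: low=(low[0]=0,low[1]=0,low[2]=0,low[3]=?,low[4]=?); scc=(scc[0]=?,scc[1]=?,scc[2]=?,scc[3]=?,scc[4]=?)
step 3: low=(low[0]=0,low[1]=0,low[2]=0,low[3]=1,low[4]=?); scc=(scc[0]=?,scc[1]=?,scc[2]=?,scc[3]=?,scc[4]=?)
step 4: low=(low[0]=0,low[1]=0,low[2]=0,low[3]=1,low[4]=?); scc=(scc[0]=0,scc[1]=0,scc[2]=0,scc[3]=0,scc[4]=?)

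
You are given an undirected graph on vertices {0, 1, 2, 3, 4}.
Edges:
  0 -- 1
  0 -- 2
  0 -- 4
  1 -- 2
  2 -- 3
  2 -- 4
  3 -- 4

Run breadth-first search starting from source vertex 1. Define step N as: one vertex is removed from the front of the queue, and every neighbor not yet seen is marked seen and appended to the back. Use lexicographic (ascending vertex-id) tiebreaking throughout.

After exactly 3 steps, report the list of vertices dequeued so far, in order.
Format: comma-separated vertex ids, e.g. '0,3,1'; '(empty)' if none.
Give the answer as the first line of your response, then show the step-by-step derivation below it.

1,0,2

step 1: dequeue 1; queue=[0,2]; order=1
step 2: dequeue 0; queue=[2,4]; order=1,0
step 3: dequeue 2; queue=[4,3]; order=1,0,2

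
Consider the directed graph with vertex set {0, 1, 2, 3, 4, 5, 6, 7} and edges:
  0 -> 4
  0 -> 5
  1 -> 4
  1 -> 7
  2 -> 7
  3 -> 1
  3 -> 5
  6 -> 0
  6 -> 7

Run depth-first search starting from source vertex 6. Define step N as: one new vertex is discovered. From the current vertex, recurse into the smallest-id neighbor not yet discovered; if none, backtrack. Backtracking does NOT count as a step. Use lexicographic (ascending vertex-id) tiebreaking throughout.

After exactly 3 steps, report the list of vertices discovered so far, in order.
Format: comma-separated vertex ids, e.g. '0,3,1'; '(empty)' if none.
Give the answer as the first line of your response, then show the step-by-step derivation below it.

6,0,4

step 1: discover 6; path=6; order=6
step 2: discover 0; path=6>0; order=6,0
step 3: discover 4; path=6>0>4; order=6,0,4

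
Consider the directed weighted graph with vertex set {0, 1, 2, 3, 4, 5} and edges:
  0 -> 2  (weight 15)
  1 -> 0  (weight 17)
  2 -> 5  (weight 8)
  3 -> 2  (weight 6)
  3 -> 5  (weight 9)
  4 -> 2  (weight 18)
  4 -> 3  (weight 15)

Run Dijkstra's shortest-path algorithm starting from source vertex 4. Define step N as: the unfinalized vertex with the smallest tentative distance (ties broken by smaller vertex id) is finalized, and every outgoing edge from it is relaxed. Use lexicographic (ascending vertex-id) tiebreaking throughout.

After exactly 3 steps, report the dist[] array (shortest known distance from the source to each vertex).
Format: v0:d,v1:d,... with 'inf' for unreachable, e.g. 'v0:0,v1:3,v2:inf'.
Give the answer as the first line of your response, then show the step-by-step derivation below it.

v0:inf,v1:inf,v2:18,v3:15,v4:0,v5:24

step 1: dist = v0:inf,v1:inf,v2:18,v3:15,v4:0,v5:inf
step 2: dist = v0:inf,v1:inf,v2:18,v3:15,v4:0,v5:24
step 3: dist = v0:inf,v1:inf,v2:18,v3:15,v4:0,v5:24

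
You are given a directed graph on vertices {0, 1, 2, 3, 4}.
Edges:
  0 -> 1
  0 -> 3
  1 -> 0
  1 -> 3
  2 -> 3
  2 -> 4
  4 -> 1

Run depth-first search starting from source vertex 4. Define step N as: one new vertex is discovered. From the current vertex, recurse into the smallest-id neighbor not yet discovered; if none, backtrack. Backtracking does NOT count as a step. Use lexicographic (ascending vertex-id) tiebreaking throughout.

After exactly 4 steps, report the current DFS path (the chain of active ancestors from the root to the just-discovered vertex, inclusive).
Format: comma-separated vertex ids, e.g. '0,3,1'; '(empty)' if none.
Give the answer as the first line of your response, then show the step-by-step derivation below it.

4,1,0,3

step 1: discover 4; path=4; order=4
step 2: discover 1; path=4>1; order=4,1
step 3: discover 0; path=4>1>0; order=4,1,0
step 4: discover 3; path=4>1>0>3; order=4,1,0,3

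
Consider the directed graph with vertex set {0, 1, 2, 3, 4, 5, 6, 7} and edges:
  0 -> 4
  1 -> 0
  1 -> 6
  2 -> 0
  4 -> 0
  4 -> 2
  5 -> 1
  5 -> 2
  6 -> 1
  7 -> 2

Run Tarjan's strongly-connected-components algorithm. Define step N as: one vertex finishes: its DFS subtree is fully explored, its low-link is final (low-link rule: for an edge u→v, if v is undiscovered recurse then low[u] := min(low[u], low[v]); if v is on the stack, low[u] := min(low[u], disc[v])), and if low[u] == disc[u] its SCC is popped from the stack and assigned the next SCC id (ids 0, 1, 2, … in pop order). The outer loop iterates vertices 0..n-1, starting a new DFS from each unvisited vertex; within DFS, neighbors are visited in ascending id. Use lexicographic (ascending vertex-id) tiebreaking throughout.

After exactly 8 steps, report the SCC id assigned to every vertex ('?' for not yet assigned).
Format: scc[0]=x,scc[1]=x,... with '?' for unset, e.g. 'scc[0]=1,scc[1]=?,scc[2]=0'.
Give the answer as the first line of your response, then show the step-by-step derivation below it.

scc[0]=0,scc[1]=1,scc[2]=0,scc[3]=2,scc[4]=0,scc[5]=3,scc[6]=1,scc[7]=4

step 1: low=(low[0]=0,low[1]=?,low[2]=0,low[3]=?,low[4]=0,low[5]=?,low[6]=?,low[7]=?); scc=(scc[0]=?,scc[1]=?,scc[2]=?,scc[3]=?,scc[4]=?,scc[5]=?,scc[6]=?,scc[7]=?)
step 2: low=(low[0]=0,low[1]=?,low[2]=0,low[3]=?,low[4]=0,low[5]=?,low[6]=?,low[7]=?); scc=(scc[0]=?,scc[1]=?,scc[2]=?,scc[3]=?,scc[4]=?,scc[5]=?,scc[6]=?,scc[7]=?)
step 3: low=(low[0]=0,low[1]=?,low[2]=0,low[3]=?,low[4]=0,low[5]=?,low[6]=?,low[7]=?); scc=(scc[0]=0,scc[1]=?,scc[2]=0,scc[3]=?,scc[4]=0,scc[5]=?,scc[6]=?,scc[7]=?)
step 4: low=(low[0]=0,low[1]=3,low[2]=0,low[3]=?,low[4]=0,low[5]=?,low[6]=3,low[7]=?); scc=(scc[0]=0,scc[1]=?,scc[2]=0,scc[3]=?,scc[4]=0,scc[5]=?,scc[6]=?,scc[7]=?)
step 5: low=(low[0]=0,low[1]=3,low[2]=0,low[3]=?,low[4]=0,low[5]=?,low[6]=3,low[7]=?); scc=(scc[0]=0,scc[1]=1,scc[2]=0,scc[3]=?,scc[4]=0,scc[5]=?,scc[6]=1,scc[7]=?)
step 6: low=(low[0]=0,low[1]=3,low[2]=0,low[3]=5,low[4]=0,low[5]=?,low[6]=3,low[7]=?); scc=(scc[0]=0,scc[1]=1,scc[2]=0,scc[3]=2,scc[4]=0,scc[5]=?,scc[6]=1,scc[7]=?)
step 7: low=(low[0]=0,low[1]=3,low[2]=0,low[3]=5,low[4]=0,low[5]=6,low[6]=3,low[7]=?); scc=(scc[0]=0,scc[1]=1,scc[2]=0,scc[3]=2,scc[4]=0,scc[5]=3,scc[6]=1,scc[7]=?)
step 8: low=(low[0]=0,low[1]=3,low[2]=0,low[3]=5,low[4]=0,low[5]=6,low[6]=3,low[7]=7); scc=(scc[0]=0,scc[1]=1,scc[2]=0,scc[3]=2,scc[4]=0,scc[5]=3,scc[6]=1,scc[7]=4)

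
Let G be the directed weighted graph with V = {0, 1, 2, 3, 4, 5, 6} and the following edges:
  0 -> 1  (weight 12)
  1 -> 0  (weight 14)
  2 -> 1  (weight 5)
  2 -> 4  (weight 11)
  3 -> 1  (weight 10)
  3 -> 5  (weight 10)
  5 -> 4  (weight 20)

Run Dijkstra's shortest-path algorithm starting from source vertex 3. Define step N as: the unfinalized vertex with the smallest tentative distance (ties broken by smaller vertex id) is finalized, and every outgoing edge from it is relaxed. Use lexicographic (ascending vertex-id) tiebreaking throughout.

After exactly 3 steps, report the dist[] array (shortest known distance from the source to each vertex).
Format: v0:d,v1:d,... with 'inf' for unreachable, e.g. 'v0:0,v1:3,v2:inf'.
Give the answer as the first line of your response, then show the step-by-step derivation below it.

v0:24,v1:10,v2:inf,v3:0,v4:30,v5:10,v6:inf

step 1: dist = v0:inf,v1:10,v2:inf,v3:0,v4:inf,v5:10,v6:inf
step 2: dist = v0:24,v1:10,v2:inf,v3:0,v4:inf,v5:10,v6:inf
step 3: dist = v0:24,v1:10,v2:inf,v3:0,v4:30,v5:10,v6:inf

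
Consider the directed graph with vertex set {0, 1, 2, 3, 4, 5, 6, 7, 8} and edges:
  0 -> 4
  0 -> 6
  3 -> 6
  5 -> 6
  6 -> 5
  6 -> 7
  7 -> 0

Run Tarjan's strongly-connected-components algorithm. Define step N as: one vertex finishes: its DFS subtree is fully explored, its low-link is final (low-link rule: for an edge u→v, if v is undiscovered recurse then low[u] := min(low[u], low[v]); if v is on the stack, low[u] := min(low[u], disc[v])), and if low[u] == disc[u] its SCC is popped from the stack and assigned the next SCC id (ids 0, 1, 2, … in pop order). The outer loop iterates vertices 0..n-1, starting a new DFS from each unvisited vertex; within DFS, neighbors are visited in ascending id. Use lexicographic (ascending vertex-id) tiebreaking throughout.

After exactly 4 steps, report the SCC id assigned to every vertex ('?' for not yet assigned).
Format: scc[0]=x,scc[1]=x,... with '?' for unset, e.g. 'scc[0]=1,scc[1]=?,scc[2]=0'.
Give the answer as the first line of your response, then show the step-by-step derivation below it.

scc[0]=?,scc[1]=?,scc[2]=?,scc[3]=?,scc[4]=0,scc[5]=?,scc[6]=?,scc[7]=?,scc[8]=?

step 1: low=(low[0]=0,low[1]=?,low[2]=?,low[3]=?,low[4]=1,low[5]=?,low[6]=?,low[7]=?,low[8]=?); scc=(scc[0]=?,scc[1]=?,scc[2]=?,scc[3]=?,scc[4]=0,scc[5]=?,scc[6]=?,scc[7]=?,scc[8]=?)
step 2: low=(low[0]=0,low[1]=?,low[2]=?,low[3]=?,low[4]=1,low[5]=2,low[6]=2,low[7]=?,low[8]=?); scc=(scc[0]=?,scc[1]=?,scc[2]=?,scc[3]=?,scc[4]=0,scc[5]=?,scc[6]=?,scc[7]=?,scc[8]=?)
step 3: low=(low[0]=0,low[1]=?,low[2]=?,low[3]=?,low[4]=1,low[5]=2,low[6]=2,low[7]=0,low[8]=?); scc=(scc[0]=?,scc[1]=?,scc[2]=?,scc[3]=?,scc[4]=0,scc[5]=?,scc[6]=?,scc[7]=?,scc[8]=?)
step 4: low=(low[0]=0,low[1]=?,low[2]=?,low[3]=?,low[4]=1,low[5]=2,low[6]=0,low[7]=0,low[8]=?); scc=(scc[0]=?,scc[1]=?,scc[2]=?,scc[3]=?,scc[4]=0,scc[5]=?,scc[6]=?,scc[7]=?,scc[8]=?)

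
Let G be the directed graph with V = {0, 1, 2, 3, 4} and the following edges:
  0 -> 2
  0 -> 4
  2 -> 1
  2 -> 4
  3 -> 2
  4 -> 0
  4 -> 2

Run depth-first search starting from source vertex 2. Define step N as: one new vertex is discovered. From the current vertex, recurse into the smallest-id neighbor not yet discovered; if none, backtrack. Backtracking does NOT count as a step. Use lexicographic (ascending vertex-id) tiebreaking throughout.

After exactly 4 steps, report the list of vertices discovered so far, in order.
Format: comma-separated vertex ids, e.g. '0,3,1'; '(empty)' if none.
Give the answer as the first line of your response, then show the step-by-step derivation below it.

2,1,4,0

step 1: discover 2; path=2; order=2
step 2: discover 1; path=2>1; order=2,1
step 3: discover 4; path=2>4; order=2,1,4
step 4: discover 0; path=2>4>0; order=2,1,4,0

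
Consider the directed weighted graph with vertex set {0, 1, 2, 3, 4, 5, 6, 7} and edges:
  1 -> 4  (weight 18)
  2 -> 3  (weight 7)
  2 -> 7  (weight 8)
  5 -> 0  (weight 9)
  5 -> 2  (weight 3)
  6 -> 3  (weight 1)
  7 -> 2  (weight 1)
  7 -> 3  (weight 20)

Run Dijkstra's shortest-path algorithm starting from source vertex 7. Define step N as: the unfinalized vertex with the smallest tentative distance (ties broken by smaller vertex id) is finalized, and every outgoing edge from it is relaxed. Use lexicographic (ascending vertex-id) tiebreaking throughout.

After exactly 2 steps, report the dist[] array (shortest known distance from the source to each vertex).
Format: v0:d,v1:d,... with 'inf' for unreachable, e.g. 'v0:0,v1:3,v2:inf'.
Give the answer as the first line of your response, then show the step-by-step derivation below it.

v0:inf,v1:inf,v2:1,v3:8,v4:inf,v5:inf,v6:inf,v7:0

step 1: dist = v0:inf,v1:inf,v2:1,v3:20,v4:inf,v5:inf,v6:inf,v7:0
step 2: dist = v0:inf,v1:inf,v2:1,v3:8,v4:inf,v5:inf,v6:inf,v7:0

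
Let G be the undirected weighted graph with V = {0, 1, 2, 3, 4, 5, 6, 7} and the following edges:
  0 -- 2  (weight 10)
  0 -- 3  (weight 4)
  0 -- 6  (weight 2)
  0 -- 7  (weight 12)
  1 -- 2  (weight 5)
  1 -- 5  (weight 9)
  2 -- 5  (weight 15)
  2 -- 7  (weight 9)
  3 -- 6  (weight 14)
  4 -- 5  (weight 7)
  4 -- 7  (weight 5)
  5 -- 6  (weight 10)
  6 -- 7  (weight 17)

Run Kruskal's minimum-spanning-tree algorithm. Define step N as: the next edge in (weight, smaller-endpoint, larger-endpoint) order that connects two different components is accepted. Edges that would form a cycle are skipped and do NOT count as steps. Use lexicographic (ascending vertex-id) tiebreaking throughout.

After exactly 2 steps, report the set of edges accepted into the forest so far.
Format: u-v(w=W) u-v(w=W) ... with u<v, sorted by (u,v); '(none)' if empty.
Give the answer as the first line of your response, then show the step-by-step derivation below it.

0-3(w=4) 0-6(w=2)

step 1: add edge 0-6 (w=2); MST = {0-6(w=2)}
step 2: add edge 0-3 (w=4); MST = {0-3(w=4) 0-6(w=2)}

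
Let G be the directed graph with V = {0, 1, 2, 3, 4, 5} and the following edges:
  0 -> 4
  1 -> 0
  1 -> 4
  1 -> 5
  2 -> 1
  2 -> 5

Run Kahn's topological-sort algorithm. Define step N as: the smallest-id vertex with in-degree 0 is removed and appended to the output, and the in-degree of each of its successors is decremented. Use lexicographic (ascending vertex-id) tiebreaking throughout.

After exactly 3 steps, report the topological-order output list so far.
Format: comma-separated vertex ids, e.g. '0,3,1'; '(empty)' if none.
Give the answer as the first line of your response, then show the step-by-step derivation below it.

2,1,0

step 1: output 2; order=[2]; indeg=(1,0,0,0,2,1)
step 2: output 1; order=[2,1]; indeg=(0,0,0,0,1,0)
step 3: output 0; order=[2,1,0]; indeg=(0,0,0,0,0,0)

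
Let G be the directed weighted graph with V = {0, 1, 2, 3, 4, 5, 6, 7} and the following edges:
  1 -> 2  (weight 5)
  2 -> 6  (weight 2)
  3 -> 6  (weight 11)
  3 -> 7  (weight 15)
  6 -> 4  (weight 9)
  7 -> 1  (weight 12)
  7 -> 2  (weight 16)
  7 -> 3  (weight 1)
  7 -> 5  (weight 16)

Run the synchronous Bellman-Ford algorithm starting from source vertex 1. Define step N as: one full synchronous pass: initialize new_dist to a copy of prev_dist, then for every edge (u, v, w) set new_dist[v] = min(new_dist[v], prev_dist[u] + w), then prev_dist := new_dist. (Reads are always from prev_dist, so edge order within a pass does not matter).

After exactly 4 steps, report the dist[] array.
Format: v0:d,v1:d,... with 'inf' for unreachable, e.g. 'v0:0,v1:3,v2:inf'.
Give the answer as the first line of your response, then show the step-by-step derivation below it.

v0:inf,v1:0,v2:5,v3:inf,v4:16,v5:inf,v6:7,v7:inf

step 1: dist = v0:inf,v1:0,v2:5,v3:inf,v4:inf,v5:inf,v6:inf,v7:inf
step 2: dist = v0:inf,v1:0,v2:5,v3:inf,v4:inf,v5:inf,v6:7,v7:inf
step 3: dist = v0:inf,v1:0,v2:5,v3:inf,v4:16,v5:inf,v6:7,v7:inf
step 4: dist = v0:inf,v1:0,v2:5,v3:inf,v4:16,v5:inf,v6:7,v7:inf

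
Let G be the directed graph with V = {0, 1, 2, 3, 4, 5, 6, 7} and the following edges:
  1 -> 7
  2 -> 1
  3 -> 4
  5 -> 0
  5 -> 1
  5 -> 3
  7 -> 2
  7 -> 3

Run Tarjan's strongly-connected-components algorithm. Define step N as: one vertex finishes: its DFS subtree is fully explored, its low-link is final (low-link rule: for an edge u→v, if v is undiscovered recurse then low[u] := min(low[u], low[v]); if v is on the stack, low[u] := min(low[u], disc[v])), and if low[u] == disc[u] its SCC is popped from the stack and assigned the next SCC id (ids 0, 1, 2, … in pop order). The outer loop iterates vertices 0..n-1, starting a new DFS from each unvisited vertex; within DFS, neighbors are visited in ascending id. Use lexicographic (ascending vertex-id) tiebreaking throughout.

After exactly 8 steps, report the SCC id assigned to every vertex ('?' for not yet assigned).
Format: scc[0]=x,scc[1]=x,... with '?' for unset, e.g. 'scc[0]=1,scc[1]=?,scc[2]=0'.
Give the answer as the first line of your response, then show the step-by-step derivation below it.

scc[0]=0,scc[1]=3,scc[2]=3,scc[3]=2,scc[4]=1,scc[5]=4,scc[6]=5,scc[7]=3

step 1: low=(low[0]=0,low[1]=?,low[2]=?,low[3]=?,low[4]=?,low[5]=?,low[6]=?,low[7]=?); scc=(scc[0]=0,scc[1]=?,scc[2]=?,scc[3]=?,scc[4]=?,scc[5]=?,scc[6]=?,scc[7]=?)
step 2: low=(low[0]=0,low[1]=1,low[2]=1,low[3]=?,low[4]=?,low[5]=?,low[6]=?,low[7]=2); scc=(scc[0]=0,scc[1]=?,scc[2]=?,scc[3]=?,scc[4]=?,scc[5]=?,scc[6]=?,scc[7]=?)
step 3: low=(low[0]=0,low[1]=1,low[2]=1,low[3]=4,low[4]=5,low[5]=?,low[6]=?,low[7]=1); scc=(scc[0]=0,scc[1]=?,scc[2]=?,scc[3]=?,scc[4]=1,scc[5]=?,scc[6]=?,scc[7]=?)
step 4: low=(low[0]=0,low[1]=1,low[2]=1,low[3]=4,low[4]=5,low[5]=?,low[6]=?,low[7]=1); scc=(scc[0]=0,scc[1]=?,scc[2]=?,scc[3]=2,scc[4]=1,scc[5]=?,scc[6]=?,scc[7]=?)
step 5: low=(low[0]=0,low[1]=1,low[2]=1,low[3]=4,low[4]=5,low[5]=?,low[6]=?,low[7]=1); scc=(scc[0]=0,scc[1]=?,scc[2]=?,scc[3]=2,scc[4]=1,scc[5]=?,scc[6]=?,scc[7]=?)
step 6: low=(low[0]=0,low[1]=1,low[2]=1,low[3]=4,low[4]=5,low[5]=?,low[6]=?,low[7]=1); scc=(scc[0]=0,scc[1]=3,scc[2]=3,scc[3]=2,scc[4]=1,scc[5]=?,scc[6]=?,scc[7]=3)
step 7: low=(low[0]=0,low[1]=1,low[2]=1,low[3]=4,low[4]=5,low[5]=6,low[6]=?,low[7]=1); scc=(scc[0]=0,scc[1]=3,scc[2]=3,scc[3]=2,scc[4]=1,scc[5]=4,scc[6]=?,scc[7]=3)
step 8: low=(low[0]=0,low[1]=1,low[2]=1,low[3]=4,low[4]=5,low[5]=6,low[6]=7,low[7]=1); scc=(scc[0]=0,scc[1]=3,scc[2]=3,scc[3]=2,scc[4]=1,scc[5]=4,scc[6]=5,scc[7]=3)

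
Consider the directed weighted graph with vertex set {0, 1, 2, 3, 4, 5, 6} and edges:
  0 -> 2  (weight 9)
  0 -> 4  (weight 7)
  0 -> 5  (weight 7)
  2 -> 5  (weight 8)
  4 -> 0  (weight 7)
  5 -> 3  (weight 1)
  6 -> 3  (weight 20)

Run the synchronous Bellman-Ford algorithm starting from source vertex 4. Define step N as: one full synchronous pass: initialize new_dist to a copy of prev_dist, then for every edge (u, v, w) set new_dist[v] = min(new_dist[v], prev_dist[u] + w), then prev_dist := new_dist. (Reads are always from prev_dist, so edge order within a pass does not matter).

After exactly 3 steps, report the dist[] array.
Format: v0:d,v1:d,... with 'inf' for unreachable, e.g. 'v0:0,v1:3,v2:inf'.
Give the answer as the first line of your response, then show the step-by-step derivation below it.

v0:7,v1:inf,v2:16,v3:15,v4:0,v5:14,v6:inf

step 1: dist = v0:7,v1:inf,v2:inf,v3:inf,v4:0,v5:inf,v6:inf
step 2: dist = v0:7,v1:inf,v2:16,v3:inf,v4:0,v5:14,v6:inf
step 3: dist = v0:7,v1:inf,v2:16,v3:15,v4:0,v5:14,v6:inf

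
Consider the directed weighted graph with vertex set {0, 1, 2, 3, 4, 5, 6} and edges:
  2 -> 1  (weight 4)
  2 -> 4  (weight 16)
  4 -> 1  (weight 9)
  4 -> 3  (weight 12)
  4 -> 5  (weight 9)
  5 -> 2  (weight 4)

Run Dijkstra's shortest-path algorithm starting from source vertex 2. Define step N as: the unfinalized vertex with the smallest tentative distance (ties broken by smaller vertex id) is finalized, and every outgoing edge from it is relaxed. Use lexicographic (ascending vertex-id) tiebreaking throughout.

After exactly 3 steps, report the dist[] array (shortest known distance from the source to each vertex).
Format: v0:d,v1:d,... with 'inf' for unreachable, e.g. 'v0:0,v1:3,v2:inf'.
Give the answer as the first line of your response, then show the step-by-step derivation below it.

v0:inf,v1:4,v2:0,v3:28,v4:16,v5:25,v6:inf

step 1: dist = v0:inf,v1:4,v2:0,v3:inf,v4:16,v5:inf,v6:inf
step 2: dist = v0:inf,v1:4,v2:0,v3:inf,v4:16,v5:inf,v6:inf
step 3: dist = v0:inf,v1:4,v2:0,v3:28,v4:16,v5:25,v6:inf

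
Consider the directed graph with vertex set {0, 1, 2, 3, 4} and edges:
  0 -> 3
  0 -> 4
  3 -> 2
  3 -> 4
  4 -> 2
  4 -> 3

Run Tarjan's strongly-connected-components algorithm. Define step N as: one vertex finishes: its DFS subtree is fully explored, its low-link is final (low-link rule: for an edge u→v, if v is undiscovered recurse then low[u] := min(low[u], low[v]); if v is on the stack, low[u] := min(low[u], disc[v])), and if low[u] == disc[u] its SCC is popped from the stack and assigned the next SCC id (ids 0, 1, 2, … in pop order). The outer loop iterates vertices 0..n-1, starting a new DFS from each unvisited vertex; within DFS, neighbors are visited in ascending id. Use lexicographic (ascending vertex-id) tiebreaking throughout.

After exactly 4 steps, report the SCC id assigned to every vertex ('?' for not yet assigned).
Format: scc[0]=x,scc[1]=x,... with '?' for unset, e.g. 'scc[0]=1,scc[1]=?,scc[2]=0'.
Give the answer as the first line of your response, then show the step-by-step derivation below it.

scc[0]=2,scc[1]=?,scc[2]=0,scc[3]=1,scc[4]=1

step 1: low=(low[0]=0,low[1]=?,low[2]=2,low[3]=1,low[4]=?); scc=(scc[0]=?,scc[1]=?,scc[2]=0,scc[3]=?,scc[4]=?)
step 2: low=(low[0]=0,low[1]=?,low[2]=2,low[3]=1,low[4]=1); scc=(scc[0]=?,scc[1]=?,scc[2]=0,scc[3]=?,scc[4]=?)
step 3: low=(low[0]=0,low[1]=?,low[2]=2,low[3]=1,low[4]=1); scc=(scc[0]=?,scc[1]=?,scc[2]=0,scc[3]=1,scc[4]=1)
step 4: low=(low[0]=0,low[1]=?,low[2]=2,low[3]=1,low[4]=1); scc=(scc[0]=2,scc[1]=?,scc[2]=0,scc[3]=1,scc[4]=1)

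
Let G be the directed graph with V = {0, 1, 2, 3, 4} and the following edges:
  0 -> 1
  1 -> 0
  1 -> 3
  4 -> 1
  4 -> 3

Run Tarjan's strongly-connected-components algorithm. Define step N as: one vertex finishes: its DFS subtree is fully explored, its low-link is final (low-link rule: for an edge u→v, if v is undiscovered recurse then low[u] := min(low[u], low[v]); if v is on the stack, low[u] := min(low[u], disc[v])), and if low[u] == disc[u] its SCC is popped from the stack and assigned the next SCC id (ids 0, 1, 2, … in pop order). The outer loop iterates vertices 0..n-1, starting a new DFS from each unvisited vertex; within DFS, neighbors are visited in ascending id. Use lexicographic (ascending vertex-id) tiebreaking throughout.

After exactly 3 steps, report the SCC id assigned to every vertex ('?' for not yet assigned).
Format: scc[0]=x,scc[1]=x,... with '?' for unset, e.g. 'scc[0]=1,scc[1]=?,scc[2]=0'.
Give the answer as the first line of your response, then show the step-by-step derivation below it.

scc[0]=1,scc[1]=1,scc[2]=?,scc[3]=0,scc[4]=?

step 1: low=(low[0]=0,low[1]=0,low[2]=?,low[3]=2,low[4]=?); scc=(scc[0]=?,scc[1]=?,scc[2]=?,scc[3]=0,scc[4]=?)
step 2: low=(low[0]=0,low[1]=0,low[2]=?,low[3]=2,low[4]=?); scc=(scc[0]=?,scc[1]=?,scc[2]=?,scc[3]=0,scc[4]=?)
step 3: low=(low[0]=0,low[1]=0,low[2]=?,low[3]=2,low[4]=?); scc=(scc[0]=1,scc[1]=1,scc[2]=?,scc[3]=0,scc[4]=?)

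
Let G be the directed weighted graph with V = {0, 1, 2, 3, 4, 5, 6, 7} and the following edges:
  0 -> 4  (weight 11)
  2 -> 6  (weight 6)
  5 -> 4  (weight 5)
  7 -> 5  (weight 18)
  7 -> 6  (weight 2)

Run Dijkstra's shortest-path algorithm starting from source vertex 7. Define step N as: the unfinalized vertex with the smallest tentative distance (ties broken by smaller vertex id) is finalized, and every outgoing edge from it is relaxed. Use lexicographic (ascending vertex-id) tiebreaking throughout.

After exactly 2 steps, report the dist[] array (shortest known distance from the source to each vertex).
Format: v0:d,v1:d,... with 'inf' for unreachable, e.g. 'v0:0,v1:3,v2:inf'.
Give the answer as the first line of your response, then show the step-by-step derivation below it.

v0:inf,v1:inf,v2:inf,v3:inf,v4:inf,v5:18,v6:2,v7:0

step 1: dist = v0:inf,v1:inf,v2:inf,v3:inf,v4:inf,v5:18,v6:2,v7:0
step 2: dist = v0:inf,v1:inf,v2:inf,v3:inf,v4:inf,v5:18,v6:2,v7:0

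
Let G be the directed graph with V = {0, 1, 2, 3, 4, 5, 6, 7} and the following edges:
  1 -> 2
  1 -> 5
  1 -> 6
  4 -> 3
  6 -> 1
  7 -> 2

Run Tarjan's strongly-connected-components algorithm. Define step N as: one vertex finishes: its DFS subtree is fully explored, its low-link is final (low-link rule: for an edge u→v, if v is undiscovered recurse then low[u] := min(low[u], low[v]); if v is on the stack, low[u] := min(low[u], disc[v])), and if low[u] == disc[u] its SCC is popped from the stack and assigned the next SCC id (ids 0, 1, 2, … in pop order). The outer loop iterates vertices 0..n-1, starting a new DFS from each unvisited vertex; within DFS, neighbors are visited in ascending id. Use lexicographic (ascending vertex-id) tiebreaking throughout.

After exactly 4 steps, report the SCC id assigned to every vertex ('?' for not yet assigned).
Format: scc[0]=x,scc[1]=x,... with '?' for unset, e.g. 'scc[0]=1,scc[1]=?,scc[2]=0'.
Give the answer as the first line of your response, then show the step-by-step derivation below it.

scc[0]=0,scc[1]=?,scc[2]=1,scc[3]=?,scc[4]=?,scc[5]=2,scc[6]=?,scc[7]=?

step 1: low=(low[0]=0,low[1]=?,low[2]=?,low[3]=?,low[4]=?,low[5]=?,low[6]=?,low[7]=?); scc=(scc[0]=0,scc[1]=?,scc[2]=?,scc[3]=?,scc[4]=?,scc[5]=?,scc[6]=?,scc[7]=?)
step 2: low=(low[0]=0,low[1]=1,low[2]=2,low[3]=?,low[4]=?,low[5]=?,low[6]=?,low[7]=?); scc=(scc[0]=0,scc[1]=?,scc[2]=1,scc[3]=?,scc[4]=?,scc[5]=?,scc[6]=?,scc[7]=?)
step 3: low=(low[0]=0,low[1]=1,low[2]=2,low[3]=?,low[4]=?,low[5]=3,low[6]=?,low[7]=?); scc=(scc[0]=0,scc[1]=?,scc[2]=1,scc[3]=?,scc[4]=?,scc[5]=2,scc[6]=?,scc[7]=?)
step 4: low=(low[0]=0,low[1]=1,low[2]=2,low[3]=?,low[4]=?,low[5]=3,low[6]=1,low[7]=?); scc=(scc[0]=0,scc[1]=?,scc[2]=1,scc[3]=?,scc[4]=?,scc[5]=2,scc[6]=?,scc[7]=?)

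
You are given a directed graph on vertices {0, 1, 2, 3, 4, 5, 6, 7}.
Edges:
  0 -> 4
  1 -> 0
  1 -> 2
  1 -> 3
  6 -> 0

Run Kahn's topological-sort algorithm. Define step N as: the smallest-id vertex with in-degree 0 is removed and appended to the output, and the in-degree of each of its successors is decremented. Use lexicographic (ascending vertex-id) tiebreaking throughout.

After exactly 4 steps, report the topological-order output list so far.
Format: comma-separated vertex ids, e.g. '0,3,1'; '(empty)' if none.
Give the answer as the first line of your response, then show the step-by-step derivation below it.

1,2,3,5

step 1: output 1; order=[1]; indeg=(1,0,0,0,1,0,0,0)
step 2: output 2; order=[1,2]; indeg=(1,0,0,0,1,0,0,0)
step 3: output 3; order=[1,2,3]; indeg=(1,0,0,0,1,0,0,0)
step 4: output 5; order=[1,2,3,5]; indeg=(1,0,0,0,1,0,0,0)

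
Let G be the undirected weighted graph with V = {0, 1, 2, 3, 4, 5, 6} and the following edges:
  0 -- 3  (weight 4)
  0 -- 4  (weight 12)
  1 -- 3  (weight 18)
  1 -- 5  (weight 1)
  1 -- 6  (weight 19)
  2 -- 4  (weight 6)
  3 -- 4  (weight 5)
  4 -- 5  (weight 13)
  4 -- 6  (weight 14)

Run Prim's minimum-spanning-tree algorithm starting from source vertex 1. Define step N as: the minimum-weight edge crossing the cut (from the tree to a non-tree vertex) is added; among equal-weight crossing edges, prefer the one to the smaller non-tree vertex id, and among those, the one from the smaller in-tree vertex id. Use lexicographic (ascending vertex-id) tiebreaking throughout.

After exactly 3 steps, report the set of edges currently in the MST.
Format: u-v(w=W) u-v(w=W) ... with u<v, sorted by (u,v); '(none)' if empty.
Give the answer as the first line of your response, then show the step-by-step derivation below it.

1-5(w=1) 3-4(w=5) 4-5(w=13)

step 1: add edge 1-5 (w=1); MST = {1-5(w=1)}
step 2: add edge 4-5 (w=13); MST = {1-5(w=1) 4-5(w=13)}
step 3: add edge 3-4 (w=5); MST = {1-5(w=1) 3-4(w=5) 4-5(w=13)}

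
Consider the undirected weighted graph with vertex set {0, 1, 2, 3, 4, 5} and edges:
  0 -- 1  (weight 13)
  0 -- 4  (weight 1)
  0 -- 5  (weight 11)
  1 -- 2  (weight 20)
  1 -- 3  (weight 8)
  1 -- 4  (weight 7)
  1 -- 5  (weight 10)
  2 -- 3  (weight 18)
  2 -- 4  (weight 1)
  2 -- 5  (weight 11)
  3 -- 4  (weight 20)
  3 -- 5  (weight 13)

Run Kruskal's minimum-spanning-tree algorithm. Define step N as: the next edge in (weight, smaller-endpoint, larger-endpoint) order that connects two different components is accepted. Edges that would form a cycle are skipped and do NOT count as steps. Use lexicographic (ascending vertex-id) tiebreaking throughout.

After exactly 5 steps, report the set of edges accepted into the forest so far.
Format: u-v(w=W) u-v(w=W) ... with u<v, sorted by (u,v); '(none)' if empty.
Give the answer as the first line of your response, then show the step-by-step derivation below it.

0-4(w=1) 1-3(w=8) 1-4(w=7) 1-5(w=10) 2-4(w=1)

step 1: add edge 0-4 (w=1); MST = {0-4(w=1)}
step 2: add edge 2-4 (w=1); MST = {0-4(w=1) 2-4(w=1)}
step 3: add edge 1-4 (w=7); MST = {0-4(w=1) 1-4(w=7) 2-4(w=1)}
step 4: add edge 1-3 (w=8); MST = {0-4(w=1) 1-3(w=8) 1-4(w=7) 2-4(w=1)}
step 5: add edge 1-5 (w=10); MST = {0-4(w=1) 1-3(w=8) 1-4(w=7) 1-5(w=10) 2-4(w=1)}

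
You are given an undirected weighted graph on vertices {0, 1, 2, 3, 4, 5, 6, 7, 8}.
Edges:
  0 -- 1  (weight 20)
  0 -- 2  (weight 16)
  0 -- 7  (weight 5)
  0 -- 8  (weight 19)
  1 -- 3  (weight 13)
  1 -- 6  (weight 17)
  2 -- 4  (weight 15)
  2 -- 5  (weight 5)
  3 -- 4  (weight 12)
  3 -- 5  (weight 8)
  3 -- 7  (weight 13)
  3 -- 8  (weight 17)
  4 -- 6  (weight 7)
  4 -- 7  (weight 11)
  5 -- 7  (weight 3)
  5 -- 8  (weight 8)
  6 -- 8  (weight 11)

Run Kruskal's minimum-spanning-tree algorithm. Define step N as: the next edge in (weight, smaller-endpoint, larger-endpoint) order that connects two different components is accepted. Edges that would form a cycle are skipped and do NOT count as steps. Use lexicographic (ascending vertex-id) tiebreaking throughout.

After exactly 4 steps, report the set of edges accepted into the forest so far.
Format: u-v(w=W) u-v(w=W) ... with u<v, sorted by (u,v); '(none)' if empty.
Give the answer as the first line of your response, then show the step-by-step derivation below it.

0-7(w=5) 2-5(w=5) 4-6(w=7) 5-7(w=3)

step 1: add edge 5-7 (w=3); MST = {5-7(w=3)}
step 2: add edge 0-7 (w=5); MST = {0-7(w=5) 5-7(w=3)}
step 3: add edge 2-5 (w=5); MST = {0-7(w=5) 2-5(w=5) 5-7(w=3)}
step 4: add edge 4-6 (w=7); MST = {0-7(w=5) 2-5(w=5) 4-6(w=7) 5-7(w=3)}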